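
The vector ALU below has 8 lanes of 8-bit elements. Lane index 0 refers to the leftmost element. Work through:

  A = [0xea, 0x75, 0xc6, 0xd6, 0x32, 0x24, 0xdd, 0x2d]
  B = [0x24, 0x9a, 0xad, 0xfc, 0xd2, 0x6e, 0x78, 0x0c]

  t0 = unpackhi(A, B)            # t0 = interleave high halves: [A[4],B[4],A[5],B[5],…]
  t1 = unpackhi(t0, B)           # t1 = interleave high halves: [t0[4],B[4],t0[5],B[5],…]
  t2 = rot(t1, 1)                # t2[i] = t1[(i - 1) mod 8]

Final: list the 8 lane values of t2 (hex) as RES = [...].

→ t0 |32|d2|24|6e|dd|78|2d|0c|
→ t1 |dd|d2|78|6e|2d|78|0c|0c|
→ t2 |0c|dd|d2|78|6e|2d|78|0c|

RES = [ 0x0c  0xdd  0xd2  0x78  0x6e  0x2d  0x78  0x0c ]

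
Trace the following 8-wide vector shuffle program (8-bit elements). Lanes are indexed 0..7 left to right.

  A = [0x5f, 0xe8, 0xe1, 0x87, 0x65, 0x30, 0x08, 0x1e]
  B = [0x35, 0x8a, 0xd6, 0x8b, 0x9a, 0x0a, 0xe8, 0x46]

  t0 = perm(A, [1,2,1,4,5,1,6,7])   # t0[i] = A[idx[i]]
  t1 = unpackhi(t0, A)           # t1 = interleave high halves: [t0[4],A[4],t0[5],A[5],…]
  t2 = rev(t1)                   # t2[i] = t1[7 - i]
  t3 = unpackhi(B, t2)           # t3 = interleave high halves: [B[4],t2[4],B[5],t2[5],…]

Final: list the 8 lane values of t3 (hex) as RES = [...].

RES = [0x9a, 0x30, 0x0a, 0xe8, 0xe8, 0x65, 0x46, 0x30]

t0 = [0xe8, 0xe1, 0xe8, 0x65, 0x30, 0xe8, 0x08, 0x1e]
t1 = [0x30, 0x65, 0xe8, 0x30, 0x08, 0x08, 0x1e, 0x1e]
t2 = [0x1e, 0x1e, 0x08, 0x08, 0x30, 0xe8, 0x65, 0x30]
t3 = [0x9a, 0x30, 0x0a, 0xe8, 0xe8, 0x65, 0x46, 0x30]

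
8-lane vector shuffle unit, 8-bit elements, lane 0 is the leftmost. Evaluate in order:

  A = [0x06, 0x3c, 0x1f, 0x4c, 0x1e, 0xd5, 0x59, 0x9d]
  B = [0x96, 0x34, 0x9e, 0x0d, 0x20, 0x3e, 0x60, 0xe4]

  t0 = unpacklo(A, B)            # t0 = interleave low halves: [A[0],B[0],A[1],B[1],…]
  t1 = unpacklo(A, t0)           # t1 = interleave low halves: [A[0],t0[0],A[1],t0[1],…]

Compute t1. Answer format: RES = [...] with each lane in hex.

→ t0 |06|96|3c|34|1f|9e|4c|0d|
→ t1 |06|06|3c|96|1f|3c|4c|34|

RES = [ 0x06  0x06  0x3c  0x96  0x1f  0x3c  0x4c  0x34 ]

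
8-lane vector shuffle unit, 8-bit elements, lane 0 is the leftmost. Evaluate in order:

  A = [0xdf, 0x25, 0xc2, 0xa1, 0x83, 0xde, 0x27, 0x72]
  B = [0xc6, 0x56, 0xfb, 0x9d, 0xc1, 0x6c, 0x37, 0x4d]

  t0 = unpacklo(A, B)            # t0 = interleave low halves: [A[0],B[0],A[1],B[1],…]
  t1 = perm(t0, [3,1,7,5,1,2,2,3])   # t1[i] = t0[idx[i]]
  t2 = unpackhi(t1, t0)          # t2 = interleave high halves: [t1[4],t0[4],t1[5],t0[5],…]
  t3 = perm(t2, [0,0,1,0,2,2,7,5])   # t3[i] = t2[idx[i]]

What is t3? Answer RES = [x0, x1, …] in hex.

  t0: df c6 25 56 c2 fb a1 9d
  t1: 56 c6 9d fb c6 25 25 56
  t2: c6 c2 25 fb 25 a1 56 9d
  t3: c6 c6 c2 c6 25 25 9d a1

RES = [ 0xc6  0xc6  0xc2  0xc6  0x25  0x25  0x9d  0xa1 ]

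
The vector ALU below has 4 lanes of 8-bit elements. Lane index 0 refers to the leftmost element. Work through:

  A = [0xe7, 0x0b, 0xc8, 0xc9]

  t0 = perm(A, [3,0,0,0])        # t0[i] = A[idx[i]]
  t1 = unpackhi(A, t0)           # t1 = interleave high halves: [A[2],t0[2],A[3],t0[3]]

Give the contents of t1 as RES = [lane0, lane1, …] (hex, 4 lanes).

RES = [ 0xc8  0xe7  0xc9  0xe7 ]

→ t0 |c9|e7|e7|e7|
→ t1 |c8|e7|c9|e7|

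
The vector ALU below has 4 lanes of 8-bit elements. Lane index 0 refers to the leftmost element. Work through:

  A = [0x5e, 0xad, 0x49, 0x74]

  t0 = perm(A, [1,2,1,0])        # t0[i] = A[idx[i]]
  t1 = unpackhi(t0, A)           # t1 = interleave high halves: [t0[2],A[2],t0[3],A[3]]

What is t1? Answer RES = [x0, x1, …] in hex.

t0 = [0xad, 0x49, 0xad, 0x5e]
t1 = [0xad, 0x49, 0x5e, 0x74]

RES = [0xad, 0x49, 0x5e, 0x74]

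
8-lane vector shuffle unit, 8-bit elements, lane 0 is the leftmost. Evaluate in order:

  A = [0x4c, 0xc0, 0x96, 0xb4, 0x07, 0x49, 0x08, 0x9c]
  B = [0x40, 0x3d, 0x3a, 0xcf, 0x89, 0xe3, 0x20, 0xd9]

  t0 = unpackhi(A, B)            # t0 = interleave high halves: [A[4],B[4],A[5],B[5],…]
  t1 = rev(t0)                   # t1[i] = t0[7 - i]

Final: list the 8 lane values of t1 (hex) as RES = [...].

RES = [0xd9, 0x9c, 0x20, 0x08, 0xe3, 0x49, 0x89, 0x07]

  t0: 07 89 49 e3 08 20 9c d9
  t1: d9 9c 20 08 e3 49 89 07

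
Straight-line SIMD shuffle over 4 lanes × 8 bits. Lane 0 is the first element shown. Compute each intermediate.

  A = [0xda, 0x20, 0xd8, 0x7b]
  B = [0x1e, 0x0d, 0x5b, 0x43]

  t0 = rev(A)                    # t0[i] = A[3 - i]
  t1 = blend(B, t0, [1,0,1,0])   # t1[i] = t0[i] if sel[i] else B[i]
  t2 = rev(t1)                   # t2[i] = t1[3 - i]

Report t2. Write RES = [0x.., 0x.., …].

t0 = [0x7b, 0xd8, 0x20, 0xda]
t1 = [0x7b, 0x0d, 0x20, 0x43]
t2 = [0x43, 0x20, 0x0d, 0x7b]

RES = [ 0x43  0x20  0x0d  0x7b ]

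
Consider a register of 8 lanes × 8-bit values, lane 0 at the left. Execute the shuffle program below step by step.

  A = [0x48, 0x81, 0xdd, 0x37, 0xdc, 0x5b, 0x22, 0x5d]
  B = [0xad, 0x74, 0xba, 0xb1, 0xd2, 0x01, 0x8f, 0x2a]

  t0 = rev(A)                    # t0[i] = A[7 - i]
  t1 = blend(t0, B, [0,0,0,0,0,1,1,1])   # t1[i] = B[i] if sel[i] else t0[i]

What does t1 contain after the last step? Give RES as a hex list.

→ t0 |5d|22|5b|dc|37|dd|81|48|
→ t1 |5d|22|5b|dc|37|01|8f|2a|

RES = [0x5d, 0x22, 0x5b, 0xdc, 0x37, 0x01, 0x8f, 0x2a]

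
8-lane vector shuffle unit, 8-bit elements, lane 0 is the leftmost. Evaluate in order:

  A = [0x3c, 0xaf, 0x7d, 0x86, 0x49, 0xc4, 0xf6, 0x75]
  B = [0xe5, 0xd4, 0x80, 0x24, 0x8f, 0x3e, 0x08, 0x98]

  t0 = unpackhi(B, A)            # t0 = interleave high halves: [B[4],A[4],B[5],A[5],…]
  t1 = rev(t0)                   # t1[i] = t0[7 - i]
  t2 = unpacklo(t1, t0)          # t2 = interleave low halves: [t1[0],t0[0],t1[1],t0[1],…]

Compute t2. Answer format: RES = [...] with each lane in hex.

RES = [0x75, 0x8f, 0x98, 0x49, 0xf6, 0x3e, 0x08, 0xc4]

→ t0 |8f|49|3e|c4|08|f6|98|75|
→ t1 |75|98|f6|08|c4|3e|49|8f|
→ t2 |75|8f|98|49|f6|3e|08|c4|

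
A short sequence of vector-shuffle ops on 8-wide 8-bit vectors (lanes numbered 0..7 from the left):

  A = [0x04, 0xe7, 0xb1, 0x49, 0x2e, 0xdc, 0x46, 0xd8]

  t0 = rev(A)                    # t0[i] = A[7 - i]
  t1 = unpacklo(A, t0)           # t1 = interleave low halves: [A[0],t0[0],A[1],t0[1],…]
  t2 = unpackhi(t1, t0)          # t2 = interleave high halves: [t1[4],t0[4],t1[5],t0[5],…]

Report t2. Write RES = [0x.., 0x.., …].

RES = [ 0xb1  0x49  0xdc  0xb1  0x49  0xe7  0x2e  0x04 ]

→ t0 |d8|46|dc|2e|49|b1|e7|04|
→ t1 |04|d8|e7|46|b1|dc|49|2e|
→ t2 |b1|49|dc|b1|49|e7|2e|04|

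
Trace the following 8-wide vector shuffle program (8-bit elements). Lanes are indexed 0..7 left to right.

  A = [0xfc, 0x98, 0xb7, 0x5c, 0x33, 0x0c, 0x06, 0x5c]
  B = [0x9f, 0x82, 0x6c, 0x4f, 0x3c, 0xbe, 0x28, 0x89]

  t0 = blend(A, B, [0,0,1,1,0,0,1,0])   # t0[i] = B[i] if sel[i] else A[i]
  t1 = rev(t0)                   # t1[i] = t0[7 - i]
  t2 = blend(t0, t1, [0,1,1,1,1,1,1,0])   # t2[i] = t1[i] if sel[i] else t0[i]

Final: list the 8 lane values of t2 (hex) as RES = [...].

RES = [0xfc, 0x28, 0x0c, 0x33, 0x4f, 0x6c, 0x98, 0x5c]

t0 = [0xfc, 0x98, 0x6c, 0x4f, 0x33, 0x0c, 0x28, 0x5c]
t1 = [0x5c, 0x28, 0x0c, 0x33, 0x4f, 0x6c, 0x98, 0xfc]
t2 = [0xfc, 0x28, 0x0c, 0x33, 0x4f, 0x6c, 0x98, 0x5c]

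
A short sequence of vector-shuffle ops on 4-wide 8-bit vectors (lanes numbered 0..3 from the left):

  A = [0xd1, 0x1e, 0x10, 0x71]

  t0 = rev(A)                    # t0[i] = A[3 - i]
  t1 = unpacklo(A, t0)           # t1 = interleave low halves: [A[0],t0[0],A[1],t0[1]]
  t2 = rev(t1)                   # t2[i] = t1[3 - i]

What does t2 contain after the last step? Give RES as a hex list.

t0 = [0x71, 0x10, 0x1e, 0xd1]
t1 = [0xd1, 0x71, 0x1e, 0x10]
t2 = [0x10, 0x1e, 0x71, 0xd1]

RES = [ 0x10  0x1e  0x71  0xd1 ]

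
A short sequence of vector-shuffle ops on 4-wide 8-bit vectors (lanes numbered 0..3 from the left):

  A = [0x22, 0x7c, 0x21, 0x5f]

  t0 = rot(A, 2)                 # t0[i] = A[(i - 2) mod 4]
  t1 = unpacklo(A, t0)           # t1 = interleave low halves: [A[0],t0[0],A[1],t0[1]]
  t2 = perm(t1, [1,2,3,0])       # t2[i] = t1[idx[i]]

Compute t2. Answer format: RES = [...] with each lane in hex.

t0 = [0x21, 0x5f, 0x22, 0x7c]
t1 = [0x22, 0x21, 0x7c, 0x5f]
t2 = [0x21, 0x7c, 0x5f, 0x22]

RES = [ 0x21  0x7c  0x5f  0x22 ]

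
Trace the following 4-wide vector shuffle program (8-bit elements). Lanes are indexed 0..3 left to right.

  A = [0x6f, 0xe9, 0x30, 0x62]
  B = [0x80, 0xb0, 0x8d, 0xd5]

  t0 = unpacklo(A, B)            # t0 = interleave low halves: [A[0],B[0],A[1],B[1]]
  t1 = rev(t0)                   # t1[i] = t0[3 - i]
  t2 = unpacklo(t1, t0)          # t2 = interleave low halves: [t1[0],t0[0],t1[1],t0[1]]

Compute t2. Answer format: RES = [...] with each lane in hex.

RES = [ 0xb0  0x6f  0xe9  0x80 ]

t0 = [0x6f, 0x80, 0xe9, 0xb0]
t1 = [0xb0, 0xe9, 0x80, 0x6f]
t2 = [0xb0, 0x6f, 0xe9, 0x80]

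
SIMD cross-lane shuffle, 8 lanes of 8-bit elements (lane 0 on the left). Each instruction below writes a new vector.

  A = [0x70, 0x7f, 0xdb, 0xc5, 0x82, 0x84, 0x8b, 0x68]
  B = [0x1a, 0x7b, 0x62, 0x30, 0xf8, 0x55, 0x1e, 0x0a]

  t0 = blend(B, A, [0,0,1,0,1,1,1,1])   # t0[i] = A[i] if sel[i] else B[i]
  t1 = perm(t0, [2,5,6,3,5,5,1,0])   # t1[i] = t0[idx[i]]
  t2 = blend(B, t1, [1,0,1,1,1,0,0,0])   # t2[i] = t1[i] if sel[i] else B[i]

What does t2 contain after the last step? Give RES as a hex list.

→ t0 |1a|7b|db|30|82|84|8b|68|
→ t1 |db|84|8b|30|84|84|7b|1a|
→ t2 |db|7b|8b|30|84|55|1e|0a|

RES = [ 0xdb  0x7b  0x8b  0x30  0x84  0x55  0x1e  0x0a ]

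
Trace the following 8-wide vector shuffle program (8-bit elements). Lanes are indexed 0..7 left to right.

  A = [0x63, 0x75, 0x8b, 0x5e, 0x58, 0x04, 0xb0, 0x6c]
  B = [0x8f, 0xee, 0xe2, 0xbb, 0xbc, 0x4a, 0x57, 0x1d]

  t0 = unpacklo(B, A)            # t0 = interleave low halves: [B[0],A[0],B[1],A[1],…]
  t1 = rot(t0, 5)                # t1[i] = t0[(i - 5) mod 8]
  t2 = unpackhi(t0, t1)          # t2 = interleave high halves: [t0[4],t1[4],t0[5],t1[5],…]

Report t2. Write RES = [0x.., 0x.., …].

t0 = [0x8f, 0x63, 0xee, 0x75, 0xe2, 0x8b, 0xbb, 0x5e]
t1 = [0x75, 0xe2, 0x8b, 0xbb, 0x5e, 0x8f, 0x63, 0xee]
t2 = [0xe2, 0x5e, 0x8b, 0x8f, 0xbb, 0x63, 0x5e, 0xee]

RES = [0xe2, 0x5e, 0x8b, 0x8f, 0xbb, 0x63, 0x5e, 0xee]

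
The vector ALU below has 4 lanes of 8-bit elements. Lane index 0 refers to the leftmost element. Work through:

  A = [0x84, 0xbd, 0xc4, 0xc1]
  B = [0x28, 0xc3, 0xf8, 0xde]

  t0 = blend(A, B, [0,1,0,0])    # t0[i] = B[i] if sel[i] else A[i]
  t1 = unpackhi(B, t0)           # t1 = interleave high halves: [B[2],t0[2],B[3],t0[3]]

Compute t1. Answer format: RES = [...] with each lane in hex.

RES = [ 0xf8  0xc4  0xde  0xc1 ]

t0 = [0x84, 0xc3, 0xc4, 0xc1]
t1 = [0xf8, 0xc4, 0xde, 0xc1]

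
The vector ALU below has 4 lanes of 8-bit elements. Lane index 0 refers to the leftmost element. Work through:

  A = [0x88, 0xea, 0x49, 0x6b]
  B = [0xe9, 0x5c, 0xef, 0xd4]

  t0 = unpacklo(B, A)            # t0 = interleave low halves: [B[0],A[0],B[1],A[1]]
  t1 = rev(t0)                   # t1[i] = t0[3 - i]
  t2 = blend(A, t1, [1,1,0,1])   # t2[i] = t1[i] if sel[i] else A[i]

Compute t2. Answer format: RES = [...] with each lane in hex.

RES = [0xea, 0x5c, 0x49, 0xe9]

t0 = [0xe9, 0x88, 0x5c, 0xea]
t1 = [0xea, 0x5c, 0x88, 0xe9]
t2 = [0xea, 0x5c, 0x49, 0xe9]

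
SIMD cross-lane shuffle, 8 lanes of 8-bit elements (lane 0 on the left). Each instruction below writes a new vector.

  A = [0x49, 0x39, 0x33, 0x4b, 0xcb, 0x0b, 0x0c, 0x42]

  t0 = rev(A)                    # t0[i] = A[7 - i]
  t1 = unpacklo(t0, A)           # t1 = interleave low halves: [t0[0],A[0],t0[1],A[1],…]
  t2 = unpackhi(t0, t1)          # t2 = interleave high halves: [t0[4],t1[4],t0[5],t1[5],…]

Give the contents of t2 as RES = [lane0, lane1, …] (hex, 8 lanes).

RES = [0x4b, 0x0b, 0x33, 0x33, 0x39, 0xcb, 0x49, 0x4b]

  t0: 42 0c 0b cb 4b 33 39 49
  t1: 42 49 0c 39 0b 33 cb 4b
  t2: 4b 0b 33 33 39 cb 49 4b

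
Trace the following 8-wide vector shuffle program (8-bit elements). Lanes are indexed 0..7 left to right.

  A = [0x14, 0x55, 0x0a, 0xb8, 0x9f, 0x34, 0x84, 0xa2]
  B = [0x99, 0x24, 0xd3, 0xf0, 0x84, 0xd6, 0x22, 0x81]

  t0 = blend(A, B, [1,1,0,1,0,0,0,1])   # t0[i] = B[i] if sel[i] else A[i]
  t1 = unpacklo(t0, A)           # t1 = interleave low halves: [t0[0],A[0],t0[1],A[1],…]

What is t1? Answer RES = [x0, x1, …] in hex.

t0 = [0x99, 0x24, 0x0a, 0xf0, 0x9f, 0x34, 0x84, 0x81]
t1 = [0x99, 0x14, 0x24, 0x55, 0x0a, 0x0a, 0xf0, 0xb8]

RES = [0x99, 0x14, 0x24, 0x55, 0x0a, 0x0a, 0xf0, 0xb8]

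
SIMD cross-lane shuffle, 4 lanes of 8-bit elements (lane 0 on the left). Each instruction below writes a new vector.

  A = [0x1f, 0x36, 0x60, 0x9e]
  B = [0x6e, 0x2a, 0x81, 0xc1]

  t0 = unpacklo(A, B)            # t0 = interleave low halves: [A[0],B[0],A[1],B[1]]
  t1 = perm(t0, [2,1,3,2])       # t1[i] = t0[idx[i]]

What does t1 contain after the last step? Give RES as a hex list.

RES = [0x36, 0x6e, 0x2a, 0x36]

→ t0 |1f|6e|36|2a|
→ t1 |36|6e|2a|36|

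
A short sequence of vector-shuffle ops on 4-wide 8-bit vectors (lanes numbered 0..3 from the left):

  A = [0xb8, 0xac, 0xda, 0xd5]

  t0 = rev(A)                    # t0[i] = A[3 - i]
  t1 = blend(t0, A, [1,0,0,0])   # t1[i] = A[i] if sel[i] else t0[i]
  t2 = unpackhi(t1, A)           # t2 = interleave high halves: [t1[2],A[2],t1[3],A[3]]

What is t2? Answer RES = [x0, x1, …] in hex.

RES = [0xac, 0xda, 0xb8, 0xd5]

t0 = [0xd5, 0xda, 0xac, 0xb8]
t1 = [0xb8, 0xda, 0xac, 0xb8]
t2 = [0xac, 0xda, 0xb8, 0xd5]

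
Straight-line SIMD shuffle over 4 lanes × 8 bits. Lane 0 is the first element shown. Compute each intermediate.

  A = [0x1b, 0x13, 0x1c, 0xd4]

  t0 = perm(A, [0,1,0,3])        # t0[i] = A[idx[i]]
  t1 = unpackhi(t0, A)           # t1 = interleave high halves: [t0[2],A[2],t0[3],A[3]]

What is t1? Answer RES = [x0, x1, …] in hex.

t0 = [0x1b, 0x13, 0x1b, 0xd4]
t1 = [0x1b, 0x1c, 0xd4, 0xd4]

RES = [ 0x1b  0x1c  0xd4  0xd4 ]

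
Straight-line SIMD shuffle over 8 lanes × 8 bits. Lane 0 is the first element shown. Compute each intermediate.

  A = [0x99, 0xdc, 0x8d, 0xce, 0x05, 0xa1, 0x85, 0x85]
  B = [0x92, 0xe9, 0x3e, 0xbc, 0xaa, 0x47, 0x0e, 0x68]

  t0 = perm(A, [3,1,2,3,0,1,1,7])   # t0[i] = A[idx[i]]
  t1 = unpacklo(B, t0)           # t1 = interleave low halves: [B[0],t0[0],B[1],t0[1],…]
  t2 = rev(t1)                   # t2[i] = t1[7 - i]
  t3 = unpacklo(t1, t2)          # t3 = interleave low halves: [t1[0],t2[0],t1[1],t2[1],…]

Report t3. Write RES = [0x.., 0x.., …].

  t0: ce dc 8d ce 99 dc dc 85
  t1: 92 ce e9 dc 3e 8d bc ce
  t2: ce bc 8d 3e dc e9 ce 92
  t3: 92 ce ce bc e9 8d dc 3e

RES = [ 0x92  0xce  0xce  0xbc  0xe9  0x8d  0xdc  0x3e ]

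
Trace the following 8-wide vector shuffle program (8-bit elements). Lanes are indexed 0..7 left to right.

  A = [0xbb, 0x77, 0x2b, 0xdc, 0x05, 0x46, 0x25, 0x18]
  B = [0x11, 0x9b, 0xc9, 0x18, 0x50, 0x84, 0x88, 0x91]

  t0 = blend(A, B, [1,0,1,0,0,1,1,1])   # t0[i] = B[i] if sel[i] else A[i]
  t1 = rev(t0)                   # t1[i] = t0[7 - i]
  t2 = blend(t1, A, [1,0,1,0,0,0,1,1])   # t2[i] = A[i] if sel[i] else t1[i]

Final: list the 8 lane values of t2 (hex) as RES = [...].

→ t0 |11|77|c9|dc|05|84|88|91|
→ t1 |91|88|84|05|dc|c9|77|11|
→ t2 |bb|88|2b|05|dc|c9|25|18|

RES = [ 0xbb  0x88  0x2b  0x05  0xdc  0xc9  0x25  0x18 ]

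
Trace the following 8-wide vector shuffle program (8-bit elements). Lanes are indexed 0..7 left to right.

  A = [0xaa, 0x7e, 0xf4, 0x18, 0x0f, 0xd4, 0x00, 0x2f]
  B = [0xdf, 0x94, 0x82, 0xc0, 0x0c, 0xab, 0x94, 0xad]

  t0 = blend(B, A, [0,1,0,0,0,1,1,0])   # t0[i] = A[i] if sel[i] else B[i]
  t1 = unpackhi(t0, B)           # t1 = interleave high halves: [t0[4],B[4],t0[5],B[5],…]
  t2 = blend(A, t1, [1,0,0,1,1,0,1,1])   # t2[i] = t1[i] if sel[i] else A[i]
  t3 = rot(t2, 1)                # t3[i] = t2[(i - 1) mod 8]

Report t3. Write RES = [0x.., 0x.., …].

→ t0 |df|7e|82|c0|0c|d4|00|ad|
→ t1 |0c|0c|d4|ab|00|94|ad|ad|
→ t2 |0c|7e|f4|ab|00|d4|ad|ad|
→ t3 |ad|0c|7e|f4|ab|00|d4|ad|

RES = [0xad, 0x0c, 0x7e, 0xf4, 0xab, 0x00, 0xd4, 0xad]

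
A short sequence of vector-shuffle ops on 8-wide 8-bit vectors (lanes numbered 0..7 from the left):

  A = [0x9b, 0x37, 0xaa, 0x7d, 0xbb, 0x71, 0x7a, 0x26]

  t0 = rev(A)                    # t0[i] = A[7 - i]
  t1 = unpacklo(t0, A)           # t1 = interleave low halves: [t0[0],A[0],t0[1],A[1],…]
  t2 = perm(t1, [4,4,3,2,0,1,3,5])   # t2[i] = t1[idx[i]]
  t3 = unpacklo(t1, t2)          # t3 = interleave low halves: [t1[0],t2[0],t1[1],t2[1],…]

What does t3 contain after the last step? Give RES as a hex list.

  t0: 26 7a 71 bb 7d aa 37 9b
  t1: 26 9b 7a 37 71 aa bb 7d
  t2: 71 71 37 7a 26 9b 37 aa
  t3: 26 71 9b 71 7a 37 37 7a

RES = [0x26, 0x71, 0x9b, 0x71, 0x7a, 0x37, 0x37, 0x7a]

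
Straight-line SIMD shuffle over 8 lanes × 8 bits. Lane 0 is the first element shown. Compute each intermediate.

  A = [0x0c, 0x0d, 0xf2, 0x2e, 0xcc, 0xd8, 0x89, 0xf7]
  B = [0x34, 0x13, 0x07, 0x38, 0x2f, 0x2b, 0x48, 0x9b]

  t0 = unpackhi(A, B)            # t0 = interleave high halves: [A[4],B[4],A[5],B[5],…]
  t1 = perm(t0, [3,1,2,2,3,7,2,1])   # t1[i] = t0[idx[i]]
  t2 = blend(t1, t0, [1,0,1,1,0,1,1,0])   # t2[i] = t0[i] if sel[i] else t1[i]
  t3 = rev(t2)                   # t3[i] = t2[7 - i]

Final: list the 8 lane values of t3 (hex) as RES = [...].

  t0: cc 2f d8 2b 89 48 f7 9b
  t1: 2b 2f d8 d8 2b 9b d8 2f
  t2: cc 2f d8 2b 2b 48 f7 2f
  t3: 2f f7 48 2b 2b d8 2f cc

RES = [ 0x2f  0xf7  0x48  0x2b  0x2b  0xd8  0x2f  0xcc ]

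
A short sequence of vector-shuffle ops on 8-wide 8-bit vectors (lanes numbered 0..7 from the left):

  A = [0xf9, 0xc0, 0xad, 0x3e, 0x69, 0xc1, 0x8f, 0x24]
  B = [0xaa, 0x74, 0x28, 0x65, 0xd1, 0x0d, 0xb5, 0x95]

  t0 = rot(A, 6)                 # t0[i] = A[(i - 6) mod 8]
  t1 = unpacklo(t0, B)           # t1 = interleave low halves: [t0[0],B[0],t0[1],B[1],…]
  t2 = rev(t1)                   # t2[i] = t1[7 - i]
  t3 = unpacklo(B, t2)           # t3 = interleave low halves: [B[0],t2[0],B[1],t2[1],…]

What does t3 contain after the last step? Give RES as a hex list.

RES = [0xaa, 0x65, 0x74, 0xc1, 0x28, 0x28, 0x65, 0x69]

  t0: ad 3e 69 c1 8f 24 f9 c0
  t1: ad aa 3e 74 69 28 c1 65
  t2: 65 c1 28 69 74 3e aa ad
  t3: aa 65 74 c1 28 28 65 69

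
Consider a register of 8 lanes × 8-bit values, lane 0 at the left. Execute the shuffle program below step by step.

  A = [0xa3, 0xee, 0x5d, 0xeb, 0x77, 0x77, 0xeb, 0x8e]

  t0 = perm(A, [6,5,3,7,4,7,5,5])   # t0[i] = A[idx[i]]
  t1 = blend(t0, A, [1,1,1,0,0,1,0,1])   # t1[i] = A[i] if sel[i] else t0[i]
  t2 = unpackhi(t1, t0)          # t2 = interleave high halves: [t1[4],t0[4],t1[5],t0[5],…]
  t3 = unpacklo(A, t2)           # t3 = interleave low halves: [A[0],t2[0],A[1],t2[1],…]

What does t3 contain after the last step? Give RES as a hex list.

RES = [0xa3, 0x77, 0xee, 0x77, 0x5d, 0x77, 0xeb, 0x8e]

→ t0 |eb|77|eb|8e|77|8e|77|77|
→ t1 |a3|ee|5d|8e|77|77|77|8e|
→ t2 |77|77|77|8e|77|77|8e|77|
→ t3 |a3|77|ee|77|5d|77|eb|8e|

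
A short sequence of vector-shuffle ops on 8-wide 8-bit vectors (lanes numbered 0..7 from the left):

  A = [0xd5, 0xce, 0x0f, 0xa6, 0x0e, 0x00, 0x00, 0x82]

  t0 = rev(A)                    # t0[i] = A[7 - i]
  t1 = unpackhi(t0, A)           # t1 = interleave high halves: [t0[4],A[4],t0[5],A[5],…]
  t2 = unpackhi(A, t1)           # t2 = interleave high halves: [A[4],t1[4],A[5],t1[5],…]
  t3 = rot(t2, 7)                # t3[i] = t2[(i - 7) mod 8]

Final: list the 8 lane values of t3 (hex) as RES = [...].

RES = [0xce, 0x00, 0x00, 0x00, 0xd5, 0x82, 0x82, 0x0e]

t0 = [0x82, 0x00, 0x00, 0x0e, 0xa6, 0x0f, 0xce, 0xd5]
t1 = [0xa6, 0x0e, 0x0f, 0x00, 0xce, 0x00, 0xd5, 0x82]
t2 = [0x0e, 0xce, 0x00, 0x00, 0x00, 0xd5, 0x82, 0x82]
t3 = [0xce, 0x00, 0x00, 0x00, 0xd5, 0x82, 0x82, 0x0e]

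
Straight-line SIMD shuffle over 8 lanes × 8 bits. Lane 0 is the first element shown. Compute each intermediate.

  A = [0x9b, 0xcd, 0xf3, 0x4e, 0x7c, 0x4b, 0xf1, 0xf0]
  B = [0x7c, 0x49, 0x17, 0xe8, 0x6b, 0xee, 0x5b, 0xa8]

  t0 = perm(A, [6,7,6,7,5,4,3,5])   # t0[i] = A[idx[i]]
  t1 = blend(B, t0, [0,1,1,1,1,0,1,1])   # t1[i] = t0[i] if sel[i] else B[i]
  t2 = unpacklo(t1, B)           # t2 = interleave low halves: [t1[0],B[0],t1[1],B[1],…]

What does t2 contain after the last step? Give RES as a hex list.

RES = [ 0x7c  0x7c  0xf0  0x49  0xf1  0x17  0xf0  0xe8 ]

→ t0 |f1|f0|f1|f0|4b|7c|4e|4b|
→ t1 |7c|f0|f1|f0|4b|ee|4e|4b|
→ t2 |7c|7c|f0|49|f1|17|f0|e8|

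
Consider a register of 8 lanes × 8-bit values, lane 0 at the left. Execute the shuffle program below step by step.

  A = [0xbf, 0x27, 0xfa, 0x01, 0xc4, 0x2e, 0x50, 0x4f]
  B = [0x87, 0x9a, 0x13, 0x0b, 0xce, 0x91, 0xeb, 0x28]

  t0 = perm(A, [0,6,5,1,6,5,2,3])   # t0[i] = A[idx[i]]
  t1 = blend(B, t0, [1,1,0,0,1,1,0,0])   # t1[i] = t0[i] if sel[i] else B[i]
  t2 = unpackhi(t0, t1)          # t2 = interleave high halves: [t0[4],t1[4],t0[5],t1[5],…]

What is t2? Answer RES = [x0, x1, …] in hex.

RES = [ 0x50  0x50  0x2e  0x2e  0xfa  0xeb  0x01  0x28 ]

→ t0 |bf|50|2e|27|50|2e|fa|01|
→ t1 |bf|50|13|0b|50|2e|eb|28|
→ t2 |50|50|2e|2e|fa|eb|01|28|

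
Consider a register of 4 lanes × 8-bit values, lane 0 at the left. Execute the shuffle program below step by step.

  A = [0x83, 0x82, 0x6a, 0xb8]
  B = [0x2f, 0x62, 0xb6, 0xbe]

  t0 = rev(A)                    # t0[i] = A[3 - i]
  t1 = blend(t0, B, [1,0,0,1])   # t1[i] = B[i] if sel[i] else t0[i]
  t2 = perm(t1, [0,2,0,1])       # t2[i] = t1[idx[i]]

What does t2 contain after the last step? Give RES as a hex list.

t0 = [0xb8, 0x6a, 0x82, 0x83]
t1 = [0x2f, 0x6a, 0x82, 0xbe]
t2 = [0x2f, 0x82, 0x2f, 0x6a]

RES = [ 0x2f  0x82  0x2f  0x6a ]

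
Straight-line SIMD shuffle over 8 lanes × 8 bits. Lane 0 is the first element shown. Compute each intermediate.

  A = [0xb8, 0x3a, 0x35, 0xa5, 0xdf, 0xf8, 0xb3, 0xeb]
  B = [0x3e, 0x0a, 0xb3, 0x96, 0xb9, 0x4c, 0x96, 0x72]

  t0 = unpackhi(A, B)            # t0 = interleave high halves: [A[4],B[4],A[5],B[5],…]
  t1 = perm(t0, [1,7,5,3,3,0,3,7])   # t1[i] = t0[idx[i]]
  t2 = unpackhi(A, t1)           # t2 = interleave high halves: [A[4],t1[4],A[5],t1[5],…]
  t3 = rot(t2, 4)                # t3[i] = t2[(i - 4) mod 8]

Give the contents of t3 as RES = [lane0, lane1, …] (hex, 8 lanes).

RES = [ 0xb3  0x4c  0xeb  0x72  0xdf  0x4c  0xf8  0xdf ]

→ t0 |df|b9|f8|4c|b3|96|eb|72|
→ t1 |b9|72|96|4c|4c|df|4c|72|
→ t2 |df|4c|f8|df|b3|4c|eb|72|
→ t3 |b3|4c|eb|72|df|4c|f8|df|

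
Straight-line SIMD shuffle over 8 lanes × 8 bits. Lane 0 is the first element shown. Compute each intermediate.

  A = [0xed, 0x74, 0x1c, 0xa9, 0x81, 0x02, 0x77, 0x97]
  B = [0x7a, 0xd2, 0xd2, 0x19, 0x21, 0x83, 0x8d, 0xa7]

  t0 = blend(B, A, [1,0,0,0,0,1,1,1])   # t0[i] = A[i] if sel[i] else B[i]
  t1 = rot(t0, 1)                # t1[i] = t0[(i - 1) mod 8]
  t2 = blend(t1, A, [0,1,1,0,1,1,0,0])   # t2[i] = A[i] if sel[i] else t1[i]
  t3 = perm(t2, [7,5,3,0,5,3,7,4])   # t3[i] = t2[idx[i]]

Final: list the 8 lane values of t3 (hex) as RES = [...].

→ t0 |ed|d2|d2|19|21|02|77|97|
→ t1 |97|ed|d2|d2|19|21|02|77|
→ t2 |97|74|1c|d2|81|02|02|77|
→ t3 |77|02|d2|97|02|d2|77|81|

RES = [ 0x77  0x02  0xd2  0x97  0x02  0xd2  0x77  0x81 ]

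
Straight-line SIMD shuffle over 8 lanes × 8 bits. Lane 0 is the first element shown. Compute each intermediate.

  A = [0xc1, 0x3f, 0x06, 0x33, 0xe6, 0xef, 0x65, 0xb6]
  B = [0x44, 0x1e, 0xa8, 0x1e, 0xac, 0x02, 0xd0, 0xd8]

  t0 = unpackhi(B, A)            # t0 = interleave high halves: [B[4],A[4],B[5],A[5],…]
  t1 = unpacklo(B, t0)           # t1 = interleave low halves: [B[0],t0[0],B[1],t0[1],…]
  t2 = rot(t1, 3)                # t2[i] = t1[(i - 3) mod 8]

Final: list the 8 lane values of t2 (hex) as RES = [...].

  t0: ac e6 02 ef d0 65 d8 b6
  t1: 44 ac 1e e6 a8 02 1e ef
  t2: 02 1e ef 44 ac 1e e6 a8

RES = [ 0x02  0x1e  0xef  0x44  0xac  0x1e  0xe6  0xa8 ]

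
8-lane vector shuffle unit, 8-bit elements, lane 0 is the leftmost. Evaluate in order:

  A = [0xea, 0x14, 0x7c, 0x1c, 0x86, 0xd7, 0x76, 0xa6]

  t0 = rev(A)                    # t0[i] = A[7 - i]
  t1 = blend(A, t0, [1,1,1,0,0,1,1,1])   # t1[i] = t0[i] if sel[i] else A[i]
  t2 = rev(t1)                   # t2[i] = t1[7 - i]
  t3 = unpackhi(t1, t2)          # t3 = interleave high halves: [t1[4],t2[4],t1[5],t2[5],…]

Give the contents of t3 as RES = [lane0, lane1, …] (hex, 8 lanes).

RES = [ 0x86  0x1c  0x7c  0xd7  0x14  0x76  0xea  0xa6 ]

→ t0 |a6|76|d7|86|1c|7c|14|ea|
→ t1 |a6|76|d7|1c|86|7c|14|ea|
→ t2 |ea|14|7c|86|1c|d7|76|a6|
→ t3 |86|1c|7c|d7|14|76|ea|a6|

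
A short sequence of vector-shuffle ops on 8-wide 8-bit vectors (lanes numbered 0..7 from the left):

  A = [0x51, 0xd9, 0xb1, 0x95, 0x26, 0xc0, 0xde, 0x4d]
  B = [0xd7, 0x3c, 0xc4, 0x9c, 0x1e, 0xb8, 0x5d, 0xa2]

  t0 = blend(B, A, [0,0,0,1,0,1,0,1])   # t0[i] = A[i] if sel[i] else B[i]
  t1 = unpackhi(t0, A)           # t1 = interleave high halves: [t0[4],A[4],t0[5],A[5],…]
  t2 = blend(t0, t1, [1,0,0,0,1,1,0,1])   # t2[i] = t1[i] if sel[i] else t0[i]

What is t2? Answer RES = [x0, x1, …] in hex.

→ t0 |d7|3c|c4|95|1e|c0|5d|4d|
→ t1 |1e|26|c0|c0|5d|de|4d|4d|
→ t2 |1e|3c|c4|95|5d|de|5d|4d|

RES = [ 0x1e  0x3c  0xc4  0x95  0x5d  0xde  0x5d  0x4d ]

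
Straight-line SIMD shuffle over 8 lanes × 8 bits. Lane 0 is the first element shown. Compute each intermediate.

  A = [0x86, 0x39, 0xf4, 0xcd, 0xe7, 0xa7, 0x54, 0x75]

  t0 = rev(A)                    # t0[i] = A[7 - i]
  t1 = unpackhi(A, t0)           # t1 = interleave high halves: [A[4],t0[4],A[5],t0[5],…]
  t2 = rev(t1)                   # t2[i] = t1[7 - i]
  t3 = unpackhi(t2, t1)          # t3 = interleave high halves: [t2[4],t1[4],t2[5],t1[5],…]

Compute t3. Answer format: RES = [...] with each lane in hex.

RES = [ 0xf4  0x54  0xa7  0x39  0xcd  0x75  0xe7  0x86 ]

→ t0 |75|54|a7|e7|cd|f4|39|86|
→ t1 |e7|cd|a7|f4|54|39|75|86|
→ t2 |86|75|39|54|f4|a7|cd|e7|
→ t3 |f4|54|a7|39|cd|75|e7|86|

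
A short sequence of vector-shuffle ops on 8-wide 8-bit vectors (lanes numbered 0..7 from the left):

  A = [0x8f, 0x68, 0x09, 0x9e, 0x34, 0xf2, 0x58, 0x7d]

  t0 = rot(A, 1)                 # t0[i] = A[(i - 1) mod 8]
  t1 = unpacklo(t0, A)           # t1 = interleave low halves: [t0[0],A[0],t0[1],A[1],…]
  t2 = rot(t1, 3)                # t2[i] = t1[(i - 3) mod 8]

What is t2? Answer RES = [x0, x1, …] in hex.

t0 = [0x7d, 0x8f, 0x68, 0x09, 0x9e, 0x34, 0xf2, 0x58]
t1 = [0x7d, 0x8f, 0x8f, 0x68, 0x68, 0x09, 0x09, 0x9e]
t2 = [0x09, 0x09, 0x9e, 0x7d, 0x8f, 0x8f, 0x68, 0x68]

RES = [ 0x09  0x09  0x9e  0x7d  0x8f  0x8f  0x68  0x68 ]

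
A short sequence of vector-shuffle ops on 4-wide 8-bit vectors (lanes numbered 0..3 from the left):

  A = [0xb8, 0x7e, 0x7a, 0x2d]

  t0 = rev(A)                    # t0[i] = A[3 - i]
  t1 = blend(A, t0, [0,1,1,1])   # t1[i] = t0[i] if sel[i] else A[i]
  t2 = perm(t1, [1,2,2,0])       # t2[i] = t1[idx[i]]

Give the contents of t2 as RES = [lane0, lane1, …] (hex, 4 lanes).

→ t0 |2d|7a|7e|b8|
→ t1 |b8|7a|7e|b8|
→ t2 |7a|7e|7e|b8|

RES = [ 0x7a  0x7e  0x7e  0xb8 ]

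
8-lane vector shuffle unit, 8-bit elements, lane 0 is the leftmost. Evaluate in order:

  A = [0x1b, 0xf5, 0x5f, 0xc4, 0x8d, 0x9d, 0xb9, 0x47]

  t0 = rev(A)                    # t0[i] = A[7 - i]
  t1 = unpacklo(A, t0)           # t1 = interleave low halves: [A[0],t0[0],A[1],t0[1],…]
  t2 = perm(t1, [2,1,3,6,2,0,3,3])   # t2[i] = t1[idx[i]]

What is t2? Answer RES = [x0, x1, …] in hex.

RES = [0xf5, 0x47, 0xb9, 0xc4, 0xf5, 0x1b, 0xb9, 0xb9]

t0 = [0x47, 0xb9, 0x9d, 0x8d, 0xc4, 0x5f, 0xf5, 0x1b]
t1 = [0x1b, 0x47, 0xf5, 0xb9, 0x5f, 0x9d, 0xc4, 0x8d]
t2 = [0xf5, 0x47, 0xb9, 0xc4, 0xf5, 0x1b, 0xb9, 0xb9]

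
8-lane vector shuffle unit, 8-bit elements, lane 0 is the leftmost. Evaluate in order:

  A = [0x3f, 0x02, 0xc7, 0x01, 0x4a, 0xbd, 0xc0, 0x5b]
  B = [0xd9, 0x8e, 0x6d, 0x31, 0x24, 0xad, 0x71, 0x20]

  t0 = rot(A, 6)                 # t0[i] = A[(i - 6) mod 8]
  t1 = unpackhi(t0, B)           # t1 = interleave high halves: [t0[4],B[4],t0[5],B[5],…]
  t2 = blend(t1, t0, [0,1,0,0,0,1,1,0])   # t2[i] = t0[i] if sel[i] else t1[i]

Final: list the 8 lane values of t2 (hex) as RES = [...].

  t0: c7 01 4a bd c0 5b 3f 02
  t1: c0 24 5b ad 3f 71 02 20
  t2: c0 01 5b ad 3f 5b 3f 20

RES = [0xc0, 0x01, 0x5b, 0xad, 0x3f, 0x5b, 0x3f, 0x20]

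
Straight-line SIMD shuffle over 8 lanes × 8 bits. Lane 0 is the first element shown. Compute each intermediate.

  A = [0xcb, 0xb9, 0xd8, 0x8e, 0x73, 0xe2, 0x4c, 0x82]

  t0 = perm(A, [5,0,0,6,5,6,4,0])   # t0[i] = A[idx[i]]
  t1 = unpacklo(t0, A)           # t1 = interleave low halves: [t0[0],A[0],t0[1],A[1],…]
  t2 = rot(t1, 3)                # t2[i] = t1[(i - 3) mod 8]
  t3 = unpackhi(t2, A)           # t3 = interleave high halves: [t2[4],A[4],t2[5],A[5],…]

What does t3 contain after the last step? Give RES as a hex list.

RES = [0xcb, 0x73, 0xcb, 0xe2, 0xb9, 0x4c, 0xcb, 0x82]

→ t0 |e2|cb|cb|4c|e2|4c|73|cb|
→ t1 |e2|cb|cb|b9|cb|d8|4c|8e|
→ t2 |d8|4c|8e|e2|cb|cb|b9|cb|
→ t3 |cb|73|cb|e2|b9|4c|cb|82|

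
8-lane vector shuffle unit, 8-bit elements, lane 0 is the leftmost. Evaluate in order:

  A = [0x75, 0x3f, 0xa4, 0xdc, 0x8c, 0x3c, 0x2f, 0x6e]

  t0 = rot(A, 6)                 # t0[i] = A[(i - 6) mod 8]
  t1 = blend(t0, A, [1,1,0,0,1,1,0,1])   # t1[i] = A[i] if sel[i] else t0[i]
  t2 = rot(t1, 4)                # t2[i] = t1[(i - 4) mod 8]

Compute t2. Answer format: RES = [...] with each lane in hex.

→ t0 |a4|dc|8c|3c|2f|6e|75|3f|
→ t1 |75|3f|8c|3c|8c|3c|75|6e|
→ t2 |8c|3c|75|6e|75|3f|8c|3c|

RES = [0x8c, 0x3c, 0x75, 0x6e, 0x75, 0x3f, 0x8c, 0x3c]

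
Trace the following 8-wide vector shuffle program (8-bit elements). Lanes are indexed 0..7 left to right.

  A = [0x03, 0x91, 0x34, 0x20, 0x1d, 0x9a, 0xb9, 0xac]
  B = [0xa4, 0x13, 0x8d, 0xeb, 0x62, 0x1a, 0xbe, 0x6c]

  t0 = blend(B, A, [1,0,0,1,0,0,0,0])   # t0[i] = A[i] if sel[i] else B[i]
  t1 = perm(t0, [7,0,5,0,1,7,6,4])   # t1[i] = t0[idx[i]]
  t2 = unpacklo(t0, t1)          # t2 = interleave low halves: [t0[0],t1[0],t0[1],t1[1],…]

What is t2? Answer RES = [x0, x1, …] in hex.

  t0: 03 13 8d 20 62 1a be 6c
  t1: 6c 03 1a 03 13 6c be 62
  t2: 03 6c 13 03 8d 1a 20 03

RES = [0x03, 0x6c, 0x13, 0x03, 0x8d, 0x1a, 0x20, 0x03]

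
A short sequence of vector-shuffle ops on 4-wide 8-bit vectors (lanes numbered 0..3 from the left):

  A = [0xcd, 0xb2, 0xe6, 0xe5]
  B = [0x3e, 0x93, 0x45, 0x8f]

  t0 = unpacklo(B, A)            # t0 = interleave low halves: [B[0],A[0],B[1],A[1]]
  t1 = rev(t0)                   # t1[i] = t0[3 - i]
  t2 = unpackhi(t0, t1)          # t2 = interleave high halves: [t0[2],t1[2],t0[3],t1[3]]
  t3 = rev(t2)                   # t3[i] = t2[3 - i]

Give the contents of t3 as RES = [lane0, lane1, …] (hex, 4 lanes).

RES = [ 0x3e  0xb2  0xcd  0x93 ]

→ t0 |3e|cd|93|b2|
→ t1 |b2|93|cd|3e|
→ t2 |93|cd|b2|3e|
→ t3 |3e|b2|cd|93|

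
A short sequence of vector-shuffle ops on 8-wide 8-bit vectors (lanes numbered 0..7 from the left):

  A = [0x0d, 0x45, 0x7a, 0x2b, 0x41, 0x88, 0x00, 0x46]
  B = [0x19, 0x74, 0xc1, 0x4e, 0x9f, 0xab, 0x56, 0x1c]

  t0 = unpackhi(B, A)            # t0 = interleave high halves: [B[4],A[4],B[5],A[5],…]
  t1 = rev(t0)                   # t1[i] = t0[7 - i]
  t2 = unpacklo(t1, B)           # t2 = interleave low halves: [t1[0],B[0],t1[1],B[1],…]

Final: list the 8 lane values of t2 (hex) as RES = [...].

t0 = [0x9f, 0x41, 0xab, 0x88, 0x56, 0x00, 0x1c, 0x46]
t1 = [0x46, 0x1c, 0x00, 0x56, 0x88, 0xab, 0x41, 0x9f]
t2 = [0x46, 0x19, 0x1c, 0x74, 0x00, 0xc1, 0x56, 0x4e]

RES = [ 0x46  0x19  0x1c  0x74  0x00  0xc1  0x56  0x4e ]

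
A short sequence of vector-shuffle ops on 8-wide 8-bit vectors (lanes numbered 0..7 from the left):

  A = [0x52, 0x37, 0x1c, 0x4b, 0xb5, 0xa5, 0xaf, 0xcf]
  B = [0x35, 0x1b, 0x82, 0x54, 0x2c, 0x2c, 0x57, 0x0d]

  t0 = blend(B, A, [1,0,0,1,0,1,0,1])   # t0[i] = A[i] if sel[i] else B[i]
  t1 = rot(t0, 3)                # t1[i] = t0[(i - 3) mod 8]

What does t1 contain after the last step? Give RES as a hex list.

RES = [0xa5, 0x57, 0xcf, 0x52, 0x1b, 0x82, 0x4b, 0x2c]

→ t0 |52|1b|82|4b|2c|a5|57|cf|
→ t1 |a5|57|cf|52|1b|82|4b|2c|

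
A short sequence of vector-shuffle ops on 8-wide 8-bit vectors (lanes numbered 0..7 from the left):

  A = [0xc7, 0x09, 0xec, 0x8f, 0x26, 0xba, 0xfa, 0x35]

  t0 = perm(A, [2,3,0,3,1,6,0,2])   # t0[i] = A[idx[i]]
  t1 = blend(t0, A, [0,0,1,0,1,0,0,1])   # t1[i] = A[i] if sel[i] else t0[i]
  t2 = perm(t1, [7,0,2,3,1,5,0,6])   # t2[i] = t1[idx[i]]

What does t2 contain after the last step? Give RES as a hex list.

RES = [0x35, 0xec, 0xec, 0x8f, 0x8f, 0xfa, 0xec, 0xc7]

  t0: ec 8f c7 8f 09 fa c7 ec
  t1: ec 8f ec 8f 26 fa c7 35
  t2: 35 ec ec 8f 8f fa ec c7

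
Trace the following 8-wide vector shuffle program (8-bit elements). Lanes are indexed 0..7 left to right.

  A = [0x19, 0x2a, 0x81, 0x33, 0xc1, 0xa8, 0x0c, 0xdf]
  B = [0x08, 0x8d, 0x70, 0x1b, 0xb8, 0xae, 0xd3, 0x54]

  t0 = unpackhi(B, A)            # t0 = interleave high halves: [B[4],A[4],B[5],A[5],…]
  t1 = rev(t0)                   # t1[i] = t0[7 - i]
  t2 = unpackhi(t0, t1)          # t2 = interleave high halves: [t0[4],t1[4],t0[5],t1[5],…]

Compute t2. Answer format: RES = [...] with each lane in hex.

  t0: b8 c1 ae a8 d3 0c 54 df
  t1: df 54 0c d3 a8 ae c1 b8
  t2: d3 a8 0c ae 54 c1 df b8

RES = [0xd3, 0xa8, 0x0c, 0xae, 0x54, 0xc1, 0xdf, 0xb8]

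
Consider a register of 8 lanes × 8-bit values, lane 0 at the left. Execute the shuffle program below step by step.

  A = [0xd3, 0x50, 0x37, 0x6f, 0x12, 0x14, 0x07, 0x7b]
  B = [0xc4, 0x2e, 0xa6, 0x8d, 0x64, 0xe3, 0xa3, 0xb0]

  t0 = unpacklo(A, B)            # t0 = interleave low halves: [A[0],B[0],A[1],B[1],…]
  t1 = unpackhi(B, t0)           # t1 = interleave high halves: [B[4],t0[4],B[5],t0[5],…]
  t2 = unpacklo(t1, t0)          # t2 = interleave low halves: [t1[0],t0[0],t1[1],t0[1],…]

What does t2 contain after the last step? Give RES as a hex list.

  t0: d3 c4 50 2e 37 a6 6f 8d
  t1: 64 37 e3 a6 a3 6f b0 8d
  t2: 64 d3 37 c4 e3 50 a6 2e

RES = [ 0x64  0xd3  0x37  0xc4  0xe3  0x50  0xa6  0x2e ]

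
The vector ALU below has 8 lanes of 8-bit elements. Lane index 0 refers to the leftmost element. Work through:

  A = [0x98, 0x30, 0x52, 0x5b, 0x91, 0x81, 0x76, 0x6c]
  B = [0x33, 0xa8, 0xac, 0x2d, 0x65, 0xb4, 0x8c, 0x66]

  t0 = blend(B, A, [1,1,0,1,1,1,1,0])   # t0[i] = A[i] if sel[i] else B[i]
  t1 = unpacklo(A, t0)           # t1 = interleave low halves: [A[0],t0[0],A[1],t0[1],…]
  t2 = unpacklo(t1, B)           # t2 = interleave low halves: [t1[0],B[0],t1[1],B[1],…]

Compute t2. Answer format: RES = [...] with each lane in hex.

t0 = [0x98, 0x30, 0xac, 0x5b, 0x91, 0x81, 0x76, 0x66]
t1 = [0x98, 0x98, 0x30, 0x30, 0x52, 0xac, 0x5b, 0x5b]
t2 = [0x98, 0x33, 0x98, 0xa8, 0x30, 0xac, 0x30, 0x2d]

RES = [ 0x98  0x33  0x98  0xa8  0x30  0xac  0x30  0x2d ]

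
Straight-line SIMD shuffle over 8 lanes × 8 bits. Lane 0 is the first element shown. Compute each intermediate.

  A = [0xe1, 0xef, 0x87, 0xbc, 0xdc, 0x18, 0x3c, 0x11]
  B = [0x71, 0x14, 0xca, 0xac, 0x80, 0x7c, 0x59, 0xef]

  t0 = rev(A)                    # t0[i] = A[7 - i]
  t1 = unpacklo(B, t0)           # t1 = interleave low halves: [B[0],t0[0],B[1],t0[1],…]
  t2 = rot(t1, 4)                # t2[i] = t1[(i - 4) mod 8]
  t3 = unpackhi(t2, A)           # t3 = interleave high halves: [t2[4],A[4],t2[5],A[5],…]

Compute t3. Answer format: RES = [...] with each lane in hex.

  t0: 11 3c 18 dc bc 87 ef e1
  t1: 71 11 14 3c ca 18 ac dc
  t2: ca 18 ac dc 71 11 14 3c
  t3: 71 dc 11 18 14 3c 3c 11

RES = [ 0x71  0xdc  0x11  0x18  0x14  0x3c  0x3c  0x11 ]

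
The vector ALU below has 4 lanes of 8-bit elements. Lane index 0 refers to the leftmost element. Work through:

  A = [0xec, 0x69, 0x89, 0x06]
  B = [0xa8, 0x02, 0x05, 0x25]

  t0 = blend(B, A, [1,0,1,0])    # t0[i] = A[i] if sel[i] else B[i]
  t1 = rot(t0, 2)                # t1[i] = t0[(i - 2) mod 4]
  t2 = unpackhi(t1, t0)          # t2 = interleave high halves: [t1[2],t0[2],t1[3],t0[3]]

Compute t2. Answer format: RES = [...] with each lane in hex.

RES = [ 0xec  0x89  0x02  0x25 ]

t0 = [0xec, 0x02, 0x89, 0x25]
t1 = [0x89, 0x25, 0xec, 0x02]
t2 = [0xec, 0x89, 0x02, 0x25]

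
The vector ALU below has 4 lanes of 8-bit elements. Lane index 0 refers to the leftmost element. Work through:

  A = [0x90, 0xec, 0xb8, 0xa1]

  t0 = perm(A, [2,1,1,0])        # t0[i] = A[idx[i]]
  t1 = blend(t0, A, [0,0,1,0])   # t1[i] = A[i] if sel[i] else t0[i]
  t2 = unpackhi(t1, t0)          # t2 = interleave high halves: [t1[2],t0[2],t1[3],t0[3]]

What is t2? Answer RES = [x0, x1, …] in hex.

RES = [0xb8, 0xec, 0x90, 0x90]

  t0: b8 ec ec 90
  t1: b8 ec b8 90
  t2: b8 ec 90 90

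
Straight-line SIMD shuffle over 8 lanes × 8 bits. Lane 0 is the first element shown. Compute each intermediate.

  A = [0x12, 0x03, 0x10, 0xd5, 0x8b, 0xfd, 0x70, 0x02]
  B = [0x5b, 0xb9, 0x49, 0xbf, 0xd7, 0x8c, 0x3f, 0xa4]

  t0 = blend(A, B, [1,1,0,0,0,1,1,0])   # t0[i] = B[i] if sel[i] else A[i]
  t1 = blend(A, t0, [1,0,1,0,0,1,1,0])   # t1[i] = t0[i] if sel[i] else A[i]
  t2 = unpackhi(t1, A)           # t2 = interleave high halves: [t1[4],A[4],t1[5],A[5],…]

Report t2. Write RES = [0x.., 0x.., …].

  t0: 5b b9 10 d5 8b 8c 3f 02
  t1: 5b 03 10 d5 8b 8c 3f 02
  t2: 8b 8b 8c fd 3f 70 02 02

RES = [ 0x8b  0x8b  0x8c  0xfd  0x3f  0x70  0x02  0x02 ]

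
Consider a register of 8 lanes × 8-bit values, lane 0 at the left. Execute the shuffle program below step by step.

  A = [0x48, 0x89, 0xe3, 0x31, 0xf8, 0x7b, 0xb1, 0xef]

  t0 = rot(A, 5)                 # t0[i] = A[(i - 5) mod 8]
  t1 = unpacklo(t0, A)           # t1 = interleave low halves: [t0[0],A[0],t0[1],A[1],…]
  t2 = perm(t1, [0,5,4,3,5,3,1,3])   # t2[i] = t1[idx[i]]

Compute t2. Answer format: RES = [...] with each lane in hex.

t0 = [0x31, 0xf8, 0x7b, 0xb1, 0xef, 0x48, 0x89, 0xe3]
t1 = [0x31, 0x48, 0xf8, 0x89, 0x7b, 0xe3, 0xb1, 0x31]
t2 = [0x31, 0xe3, 0x7b, 0x89, 0xe3, 0x89, 0x48, 0x89]

RES = [0x31, 0xe3, 0x7b, 0x89, 0xe3, 0x89, 0x48, 0x89]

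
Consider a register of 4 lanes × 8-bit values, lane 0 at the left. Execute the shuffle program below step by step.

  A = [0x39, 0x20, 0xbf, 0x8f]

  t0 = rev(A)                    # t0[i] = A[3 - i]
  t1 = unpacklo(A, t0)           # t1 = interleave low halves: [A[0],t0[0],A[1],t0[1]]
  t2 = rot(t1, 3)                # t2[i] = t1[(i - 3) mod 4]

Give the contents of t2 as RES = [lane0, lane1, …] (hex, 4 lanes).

RES = [ 0x8f  0x20  0xbf  0x39 ]

→ t0 |8f|bf|20|39|
→ t1 |39|8f|20|bf|
→ t2 |8f|20|bf|39|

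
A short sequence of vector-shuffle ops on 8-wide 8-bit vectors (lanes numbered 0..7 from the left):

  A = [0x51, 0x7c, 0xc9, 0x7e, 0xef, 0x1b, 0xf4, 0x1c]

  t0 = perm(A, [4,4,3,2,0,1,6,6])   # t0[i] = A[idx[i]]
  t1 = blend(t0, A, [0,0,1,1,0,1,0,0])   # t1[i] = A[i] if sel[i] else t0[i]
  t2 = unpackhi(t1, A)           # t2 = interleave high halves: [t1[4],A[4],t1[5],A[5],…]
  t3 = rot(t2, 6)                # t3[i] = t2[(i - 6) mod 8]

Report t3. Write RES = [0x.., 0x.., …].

RES = [ 0x1b  0x1b  0xf4  0xf4  0xf4  0x1c  0x51  0xef ]

t0 = [0xef, 0xef, 0x7e, 0xc9, 0x51, 0x7c, 0xf4, 0xf4]
t1 = [0xef, 0xef, 0xc9, 0x7e, 0x51, 0x1b, 0xf4, 0xf4]
t2 = [0x51, 0xef, 0x1b, 0x1b, 0xf4, 0xf4, 0xf4, 0x1c]
t3 = [0x1b, 0x1b, 0xf4, 0xf4, 0xf4, 0x1c, 0x51, 0xef]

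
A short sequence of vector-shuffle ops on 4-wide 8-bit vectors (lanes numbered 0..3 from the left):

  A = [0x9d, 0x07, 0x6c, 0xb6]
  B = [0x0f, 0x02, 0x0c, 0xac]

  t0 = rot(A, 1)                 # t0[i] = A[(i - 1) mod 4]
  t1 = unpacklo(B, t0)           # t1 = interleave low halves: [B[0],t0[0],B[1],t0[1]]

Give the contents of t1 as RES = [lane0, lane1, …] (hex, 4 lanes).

  t0: b6 9d 07 6c
  t1: 0f b6 02 9d

RES = [ 0x0f  0xb6  0x02  0x9d ]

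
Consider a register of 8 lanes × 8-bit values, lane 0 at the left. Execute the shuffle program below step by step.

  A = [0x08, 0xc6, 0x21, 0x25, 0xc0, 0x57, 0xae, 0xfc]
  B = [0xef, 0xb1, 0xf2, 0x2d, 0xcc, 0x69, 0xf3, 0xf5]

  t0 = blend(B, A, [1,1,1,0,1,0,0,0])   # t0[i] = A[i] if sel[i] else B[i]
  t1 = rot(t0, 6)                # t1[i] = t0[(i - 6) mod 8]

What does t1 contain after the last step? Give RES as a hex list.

→ t0 |08|c6|21|2d|c0|69|f3|f5|
→ t1 |21|2d|c0|69|f3|f5|08|c6|

RES = [ 0x21  0x2d  0xc0  0x69  0xf3  0xf5  0x08  0xc6 ]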